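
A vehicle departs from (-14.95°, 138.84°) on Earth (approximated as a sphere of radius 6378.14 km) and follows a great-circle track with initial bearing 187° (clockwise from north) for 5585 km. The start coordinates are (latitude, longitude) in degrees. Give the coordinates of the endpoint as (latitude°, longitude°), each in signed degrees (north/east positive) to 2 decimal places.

-64.38°, 126.34°

Angular distance δ = d/R = 5585/6378.14 = 0.87565 rad; initial bearing θ = 3.2638 rad.
sin φ₂ = sin φ₁ cos δ + cos φ₁ sin δ cos θ = (-0.2580)(0.6405) + (0.9662)(0.7680)(-0.9925) = -0.9017, so φ₂ = -64.38°.
Δλ = atan2(sin θ sin δ cos φ₁, cos δ − sin φ₁ sin φ₂) = atan2(-0.0904, 0.4079) = -12.499°.
λ₂ = 138.840° − 12.499° = 126.34°.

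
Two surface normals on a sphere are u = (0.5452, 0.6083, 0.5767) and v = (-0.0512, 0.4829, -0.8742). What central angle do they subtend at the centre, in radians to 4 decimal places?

u·v = -0.2383; |u| = 0.9999, |v| = 1.0000.
cos θ = (u·v)/(|u||v|) = -0.2383, so θ = 1.8114 rad.

1.8114 rad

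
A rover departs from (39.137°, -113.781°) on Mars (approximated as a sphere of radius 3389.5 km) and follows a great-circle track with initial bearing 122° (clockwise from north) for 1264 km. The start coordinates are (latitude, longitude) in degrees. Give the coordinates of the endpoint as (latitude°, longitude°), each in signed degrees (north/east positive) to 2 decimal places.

25.98°, -93.68°

Angular distance δ = d/R = 1264/3389.5 = 0.37292 rad; initial bearing θ = 2.1293 rad.
sin φ₂ = sin φ₁ cos δ + cos φ₁ sin δ cos θ = (0.6312)(0.9313) + (0.7756)(0.3643)(-0.5299) = 0.4380, so φ₂ = 25.98°.
Δλ = atan2(sin θ sin δ cos φ₁, cos δ − sin φ₁ sin φ₂) = atan2(0.2397, 0.6548) = 20.103°.
λ₂ = -113.781° + 20.103° = -93.68°.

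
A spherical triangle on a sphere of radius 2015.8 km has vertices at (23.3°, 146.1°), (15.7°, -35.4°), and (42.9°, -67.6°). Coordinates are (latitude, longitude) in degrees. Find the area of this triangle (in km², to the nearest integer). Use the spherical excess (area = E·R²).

Side lengths (central angles): a = 0.6746, b = 1.8655, c = 2.4604 rad; semiperimeter s = 2.5003.
By l'Huilier's theorem, tan(E/4) = √[tan(s/2) tan((s−a)/2) tan((s−b)/2) tan((s−c)/2)], giving spherical excess E = 0.6335 rad.
Area = E·R² = 0.6335 × (2015.8)² ≈ 2574056 km².

2574056 km²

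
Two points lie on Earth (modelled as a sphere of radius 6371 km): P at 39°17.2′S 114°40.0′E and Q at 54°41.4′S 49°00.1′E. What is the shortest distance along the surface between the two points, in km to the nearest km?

In radians: φ₁ = -0.6857, φ₂ = -0.9545, Δλ = -65.665° = -1.1461 rad.
Haversine: a = sin²(Δφ/2) + cos φ₁ cos φ₂ sin²(Δλ/2) = 0.0180 + (0.7740)(0.5780)(0.2940) = 0.14947.
Central angle c = 2·arcsin(√a) = 0.79391 rad.
Distance = R·c = 6371 × 0.7939 ≈ 5058 km.

5058 km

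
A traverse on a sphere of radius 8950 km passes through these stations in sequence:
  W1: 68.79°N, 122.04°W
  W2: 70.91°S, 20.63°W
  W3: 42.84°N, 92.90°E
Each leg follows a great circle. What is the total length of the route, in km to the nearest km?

Leg W1→W2: central angle 2.7008 rad, distance 24171.9 km.
Leg W2→W3: central angle 2.4013 rad, distance 21492.0 km.
Total: 24171.9 + 21492.0 ≈ 45664 km.

45664 km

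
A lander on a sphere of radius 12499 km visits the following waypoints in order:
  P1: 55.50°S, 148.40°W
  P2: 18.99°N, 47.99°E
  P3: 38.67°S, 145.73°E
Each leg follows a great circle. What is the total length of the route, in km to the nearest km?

54333 km

Leg P1→P2: central angle 2.4686 rad, distance 30855.6 km.
Leg P2→P3: central angle 1.8784 rad, distance 23477.8 km.
Total: 30855.6 + 23477.8 ≈ 54333 km.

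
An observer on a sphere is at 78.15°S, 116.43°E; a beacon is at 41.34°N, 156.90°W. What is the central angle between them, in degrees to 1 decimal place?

129.6°

In radians: φ₁ = -1.3640, φ₂ = 0.7215, Δλ = 86.670° = 1.5127 rad.
Haversine: a = sin²(Δφ/2) + cos φ₁ cos φ₂ sin²(Δλ/2) = 0.7461 + (0.2054)(0.7508)(0.4710) = 0.81875.
Central angle c = 2·arcsin(√a) = 2.26204 rad.
So the angular separation is 129.6°.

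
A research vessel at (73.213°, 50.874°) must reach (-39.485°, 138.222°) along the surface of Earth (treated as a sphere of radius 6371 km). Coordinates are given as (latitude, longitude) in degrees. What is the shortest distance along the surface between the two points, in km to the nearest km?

Let φ₁ = 1.2778 rad, φ₂ = -0.6891 rad, and Δλ = 1.5245 rad.
Haversine: a = sin²(Δφ/2) + cos φ₁ cos φ₂ sin²(Δλ/2) = 0.6929 + (0.2888)(0.7718)(0.4769) = 0.79923.
Central angle c = 2·arcsin(√a) = 2.21238 rad.
Distance = R·c = 6371 × 2.2124 ≈ 14095 km.

14095 km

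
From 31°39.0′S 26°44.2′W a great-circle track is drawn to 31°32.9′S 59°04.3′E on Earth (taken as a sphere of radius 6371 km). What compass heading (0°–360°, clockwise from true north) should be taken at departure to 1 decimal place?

115.9°

With φ₁ = -0.5524, φ₂ = -0.5506, Δλ = 1.4976 rad, the forward-azimuth formula gives
θ = atan2( sin Δλ cos φ₂ , cos φ₁ sin φ₂ − sin φ₁ cos φ₂ cos Δλ ) = atan2(0.8499, -0.4127) = 115.90°.
So the initial bearing is 115.9°.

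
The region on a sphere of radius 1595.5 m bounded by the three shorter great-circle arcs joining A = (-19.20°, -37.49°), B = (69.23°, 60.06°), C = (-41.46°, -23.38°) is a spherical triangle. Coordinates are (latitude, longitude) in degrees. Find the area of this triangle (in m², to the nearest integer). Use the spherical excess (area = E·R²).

Side lengths (central angles): a = 2.2003, b = 0.4415, c = 1.9300 rad; semiperimeter s = 2.2858.
By l'Huilier's theorem, tan(E/4) = √[tan(s/2) tan((s−a)/2) tan((s−b)/2) tan((s−c)/2)], giving spherical excess E = 0.5927 rad.
Area = E·R² = 0.5927 × (1595.5)² ≈ 1508691 m².

1508691 m²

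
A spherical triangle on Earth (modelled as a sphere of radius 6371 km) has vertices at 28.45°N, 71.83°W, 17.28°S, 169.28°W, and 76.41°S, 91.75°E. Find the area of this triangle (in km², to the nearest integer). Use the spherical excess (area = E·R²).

Side lengths (central angles): a = 1.3142, b = 2.2932, c = 1.8239 rad; semiperimeter s = 2.7157.
By l'Huilier's theorem, tan(E/4) = √[tan(s/2) tan((s−a)/2) tan((s−b)/2) tan((s−c)/2)], giving spherical excess E = 2.2553 rad.
Area = E·R² = 2.2553 × (6371)² ≈ 91543374 km².

91543374 km²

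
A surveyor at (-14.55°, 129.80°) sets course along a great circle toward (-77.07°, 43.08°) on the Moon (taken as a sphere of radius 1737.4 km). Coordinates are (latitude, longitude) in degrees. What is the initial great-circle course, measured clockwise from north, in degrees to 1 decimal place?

193.4°

Δλ = -86.720° = -1.5135 rad.
y = sin Δλ · cos φ₂ = (-0.9984)(0.2238) = -0.2234
x = cos φ₁ sin φ₂ − sin φ₁ cos φ₂ cos Δλ = (0.9679)(-0.9746) − (-0.2512)(0.2238)(0.0572) = -0.9402
θ = atan2(y, x) = -166.63°; adding 360° gives 193.4°.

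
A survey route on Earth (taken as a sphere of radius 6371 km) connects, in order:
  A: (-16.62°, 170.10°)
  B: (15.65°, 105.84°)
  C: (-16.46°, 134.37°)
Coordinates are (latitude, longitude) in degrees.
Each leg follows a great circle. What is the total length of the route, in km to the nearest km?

Leg A→B: central angle 1.2413 rad, distance 7908.4 km.
Leg B→C: central angle 0.7453 rad, distance 4748.3 km.
Total: 7908.4 + 4748.3 ≈ 12657 km.

12657 km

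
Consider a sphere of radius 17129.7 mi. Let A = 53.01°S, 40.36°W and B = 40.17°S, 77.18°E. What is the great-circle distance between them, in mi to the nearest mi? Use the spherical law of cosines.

21640 mi

In radians: φ₁ = -0.9252, φ₂ = -0.7011, Δλ = 117.540° = 2.0515 rad.
cos c = sin φ₁ sin φ₂ + cos φ₁ cos φ₂ cos Δλ = (-0.7987)(-0.6451) + (0.6017)(0.7641)(-0.4624) = 0.30266,
so c = arccos(0.30266) = 1.26332 rad.
Distance = R·c = 17129.7 × 1.2633 ≈ 21640 mi.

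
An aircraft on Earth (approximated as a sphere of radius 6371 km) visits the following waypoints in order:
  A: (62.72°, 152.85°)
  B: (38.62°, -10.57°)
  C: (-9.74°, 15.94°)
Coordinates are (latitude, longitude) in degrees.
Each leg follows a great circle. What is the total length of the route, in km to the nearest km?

14688 km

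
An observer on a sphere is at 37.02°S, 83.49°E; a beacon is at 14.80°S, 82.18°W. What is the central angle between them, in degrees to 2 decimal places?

126.45°

In radians: φ₁ = -0.6461, φ₂ = -0.2583, Δλ = -165.670° = -2.8915 rad.
cos c = sin φ₁ sin φ₂ + cos φ₁ cos φ₂ cos Δλ = (-0.6021)(-0.2554) + (0.7984)(0.9668)(-0.9689) = -0.59412,
so c = arccos(-0.59412) = 2.20696 rad.
So the angular separation is 126.45°.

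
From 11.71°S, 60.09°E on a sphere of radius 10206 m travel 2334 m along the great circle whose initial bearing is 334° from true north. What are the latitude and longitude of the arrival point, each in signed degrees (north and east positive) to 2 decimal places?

Angular distance δ = d/R = 2334/10206 = 0.22869 rad; initial bearing θ = 5.8294 rad.
sin φ₂ = sin φ₁ cos δ + cos φ₁ sin δ cos θ = (-0.2030)(0.9740) + (0.9792)(0.2267)(0.8988) = 0.0018, so φ₂ = 0.11°.
Δλ = atan2(sin θ sin δ cos φ₁, cos δ − sin φ₁ sin φ₂) = atan2(-0.0973, 0.9743) = -5.703°.
λ₂ = 60.090° − 5.703° = 54.39°.

0.11°, 54.39°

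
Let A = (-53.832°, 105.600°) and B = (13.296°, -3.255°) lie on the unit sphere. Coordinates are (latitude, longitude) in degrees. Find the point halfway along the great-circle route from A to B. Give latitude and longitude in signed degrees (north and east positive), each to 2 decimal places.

The central angle between A and B is δ = 1.9512 rad.
With f = 0.5, the slerp weights are sin((1−f)δ)/sin δ = 0.8918 and sin(fδ)/sin δ = 0.8918.
Weighted sum of the unit vectors: (0.8918)·(-0.1587,0.5684,-0.8073) + (0.8918)·(0.9716,-0.0553,0.2300) = (0.7249, 0.4576, -0.5148).
Converting back: φ = atan2(z, √(x²+y²)) = -30.99°, λ = atan2(y, x) = 32.26°.

-30.99°, 32.26°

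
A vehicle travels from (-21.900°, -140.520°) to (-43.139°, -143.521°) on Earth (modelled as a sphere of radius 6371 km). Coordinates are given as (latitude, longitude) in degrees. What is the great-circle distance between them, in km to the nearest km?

Let φ₁ = -0.3822 rad, φ₂ = -0.7529 rad, and Δλ = -0.0524 rad.
cos c = sin φ₁ sin φ₂ + cos φ₁ cos φ₂ cos Δλ = (-0.3730)(-0.6838) + (0.9278)(0.7297)(0.9986) = 0.93115,
so c = arccos(0.93115) = 0.37325 rad.
Distance = R·c = 6371 × 0.3732 ≈ 2378 km.

2378 km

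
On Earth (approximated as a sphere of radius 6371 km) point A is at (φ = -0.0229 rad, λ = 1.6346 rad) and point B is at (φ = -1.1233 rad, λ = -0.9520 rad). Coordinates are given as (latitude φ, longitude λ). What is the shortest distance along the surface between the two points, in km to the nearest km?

12265 km

In radians: φ₁ = -0.0229, φ₂ = -1.1233, Δλ = -148.201° = -2.5866 rad.
cos c = sin φ₁ sin φ₂ + cos φ₁ cos φ₂ cos Δλ = (-0.0229)(-0.9015) + (0.9997)(0.4327)(-0.8499) = -0.34702,
so c = arccos(-0.34702) = 1.92519 rad.
Distance = R·c = 6371 × 1.9252 ≈ 12265 km.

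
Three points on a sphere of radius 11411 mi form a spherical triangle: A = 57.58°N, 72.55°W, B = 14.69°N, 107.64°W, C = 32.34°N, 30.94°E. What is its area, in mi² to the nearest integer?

31848735 mi²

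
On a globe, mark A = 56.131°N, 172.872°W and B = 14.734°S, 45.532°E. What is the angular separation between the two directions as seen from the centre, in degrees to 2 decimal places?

Let φ₁ = 0.9797 rad, φ₂ = -0.2572 rad, and Δλ = -2.4713 rad.
Haversine: a = sin²(Δφ/2) + cos φ₁ cos φ₂ sin²(Δλ/2) = 0.3361 + (0.5573)(0.9671)(0.8918) = 0.81677.
Central angle c = 2·arcsin(√a) = 2.25692 rad.
So the angular separation is 129.31°.

129.31°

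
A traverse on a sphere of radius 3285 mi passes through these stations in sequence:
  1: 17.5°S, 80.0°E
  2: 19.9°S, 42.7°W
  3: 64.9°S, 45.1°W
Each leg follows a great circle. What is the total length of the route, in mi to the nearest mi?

Leg 1→2: central angle 1.9629 rad, distance 6448.1 mi.
Leg 2→3: central angle 0.7859 rad, distance 2581.7 mi.
Total: 6448.1 + 2581.7 ≈ 9030 mi.

9030 mi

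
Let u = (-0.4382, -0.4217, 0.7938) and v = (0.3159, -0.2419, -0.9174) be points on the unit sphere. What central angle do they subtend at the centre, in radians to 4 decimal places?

2.4414 rad

u·v = -0.7647; |u| = 1.0000, |v| = 1.0000.
cos θ = (u·v)/(|u||v|) = -0.7647, so θ = 2.4414 rad.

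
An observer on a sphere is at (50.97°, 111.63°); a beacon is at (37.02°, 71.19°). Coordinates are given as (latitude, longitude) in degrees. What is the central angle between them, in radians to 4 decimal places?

Let φ₁ = 0.8896 rad, φ₂ = 0.6461 rad, and Δλ = -0.7058 rad.
cos c = sin φ₁ sin φ₂ + cos φ₁ cos φ₂ cos Δλ = (0.7768)(0.6021) + (0.6297)(0.7984)(0.7611) = 0.85038,
so c = arccos(0.85038) = 0.55408 rad.
So the angular separation is 0.5541 rad.

0.5541 rad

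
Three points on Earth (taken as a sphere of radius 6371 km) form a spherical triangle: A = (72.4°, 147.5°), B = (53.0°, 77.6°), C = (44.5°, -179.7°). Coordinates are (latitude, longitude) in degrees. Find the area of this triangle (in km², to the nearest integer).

Side lengths (central angles): a = 1.0867, b = 0.5560, c = 0.6027 rad; semiperimeter s = 1.1227.
By l'Huilier's theorem, tan(E/4) = √[tan(s/2) tan((s−a)/2) tan((s−b)/2) tan((s−c)/2)], giving spherical excess E = 0.1184 rad.
Area = E·R² = 0.1184 × (6371)² ≈ 4806888 km².

4806888 km²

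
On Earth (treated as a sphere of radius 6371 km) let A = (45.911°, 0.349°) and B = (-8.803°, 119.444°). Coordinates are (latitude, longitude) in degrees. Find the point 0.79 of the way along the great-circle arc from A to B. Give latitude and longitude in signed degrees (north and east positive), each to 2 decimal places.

The central angle between A and B is δ = 2.0311 rad.
With f = 0.79, the slerp weights are sin((1−f)δ)/sin δ = 0.4618 and sin(fδ)/sin δ = 1.1156.
Weighted sum of the unit vectors: (0.4618)·(0.6958,0.0042,0.7183) + (1.1156)·(-0.4858,0.8606,-0.1530) = (-0.2206, 0.9620, 0.1610).
Converting back: φ = atan2(z, √(x²+y²)) = 9.26°, λ = atan2(y, x) = 102.92°.

9.26°, 102.92°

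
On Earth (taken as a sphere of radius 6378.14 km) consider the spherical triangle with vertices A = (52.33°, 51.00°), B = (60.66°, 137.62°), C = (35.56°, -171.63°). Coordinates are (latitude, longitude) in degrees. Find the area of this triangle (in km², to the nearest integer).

Side lengths (central angles): a = 0.7088, b = 1.4761, c = 0.7846 rad; semiperimeter s = 1.4847.
By l'Huilier's theorem, tan(E/4) = √[tan(s/2) tan((s−a)/2) tan((s−b)/2) tan((s−c)/2)], giving spherical excess E = 0.0973 rad.
Area = E·R² = 0.0973 × (6378.14)² ≈ 3956818 km².

3956818 km²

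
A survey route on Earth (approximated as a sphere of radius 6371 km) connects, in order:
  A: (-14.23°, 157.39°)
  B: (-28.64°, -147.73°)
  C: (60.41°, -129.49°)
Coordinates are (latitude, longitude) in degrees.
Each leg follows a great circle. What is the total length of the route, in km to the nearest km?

15891 km

Leg A→B: central angle 0.9182 rad, distance 5850.0 km.
Leg B→C: central angle 1.5760 rad, distance 10040.6 km.
Total: 5850.0 + 10040.6 ≈ 15891 km.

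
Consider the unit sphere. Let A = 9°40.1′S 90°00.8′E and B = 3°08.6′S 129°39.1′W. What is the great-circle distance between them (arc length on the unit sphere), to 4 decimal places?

Let φ₁ = -0.1687 rad, φ₂ = -0.0549 rad, and Δλ = 2.4493 rad.
Haversine: a = sin²(Δφ/2) + cos φ₁ cos φ₂ sin²(Δλ/2) = 0.0032 + (0.9858)(0.9985)(0.8849) = 0.87425.
Central angle c = 2·arcsin(√a) = 2.41660 rad.
On the unit sphere the arc length equals the central angle: 2.4166.

2.4166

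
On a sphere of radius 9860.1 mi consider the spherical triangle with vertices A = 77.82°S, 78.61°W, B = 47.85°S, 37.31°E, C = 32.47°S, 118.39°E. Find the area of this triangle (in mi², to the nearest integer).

49667675 mi²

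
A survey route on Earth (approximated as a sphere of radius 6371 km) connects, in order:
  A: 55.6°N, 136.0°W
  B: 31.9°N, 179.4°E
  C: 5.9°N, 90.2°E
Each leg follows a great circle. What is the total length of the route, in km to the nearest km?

Leg A→B: central angle 0.6801 rad, distance 4332.6 km.
Leg B→C: central angle 1.5046 rad, distance 9586.0 km.
Total: 4332.6 + 9586.0 ≈ 13919 km.

13919 km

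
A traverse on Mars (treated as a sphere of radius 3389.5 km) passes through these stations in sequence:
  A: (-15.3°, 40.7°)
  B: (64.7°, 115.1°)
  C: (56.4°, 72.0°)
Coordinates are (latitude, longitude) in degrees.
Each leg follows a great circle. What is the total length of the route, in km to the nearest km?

7073 km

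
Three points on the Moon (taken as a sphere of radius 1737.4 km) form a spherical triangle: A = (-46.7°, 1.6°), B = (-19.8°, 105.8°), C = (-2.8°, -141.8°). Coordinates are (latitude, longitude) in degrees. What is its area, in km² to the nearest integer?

Side lengths (central angles): a = 1.9194, b = 2.1111, c = 1.4824 rad; semiperimeter s = 2.7565.
By l'Huilier's theorem, tan(E/4) = √[tan(s/2) tan((s−a)/2) tan((s−b)/2) tan((s−c)/2)], giving spherical excess E = 2.5772 rad.
Area = E·R² = 2.5772 × (1737.4)² ≈ 7779525 km².

7779525 km²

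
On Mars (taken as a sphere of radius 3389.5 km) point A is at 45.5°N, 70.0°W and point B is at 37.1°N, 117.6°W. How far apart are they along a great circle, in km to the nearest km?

In radians: φ₁ = 0.7941, φ₂ = 0.6475, Δλ = -47.600° = -0.8308 rad.
cos c = sin φ₁ sin φ₂ + cos φ₁ cos φ₂ cos Δλ = (0.7133)(0.6032) + (0.7009)(0.7976)(0.6743) = 0.80720,
so c = arccos(0.80720) = 0.63141 rad.
Distance = R·c = 3389.5 × 0.6314 ≈ 2140 km.

2140 km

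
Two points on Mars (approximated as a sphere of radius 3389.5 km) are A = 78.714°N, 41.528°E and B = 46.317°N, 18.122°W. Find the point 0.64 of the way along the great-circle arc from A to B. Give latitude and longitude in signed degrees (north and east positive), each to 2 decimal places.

59.64°, -10.72°

The central angle between A and B is δ = 0.6801 rad.
With f = 0.64, the slerp weights are sin((1−f)δ)/sin δ = 0.3855 and sin(fδ)/sin δ = 0.6705.
Weighted sum of the unit vectors: (0.3855)·(0.1465,0.1298,0.9807) + (0.6705)·(0.6564,-0.2148,0.7232) = (0.4966, -0.0940, 0.8629).
Converting back: φ = atan2(z, √(x²+y²)) = 59.64°, λ = atan2(y, x) = -10.72°.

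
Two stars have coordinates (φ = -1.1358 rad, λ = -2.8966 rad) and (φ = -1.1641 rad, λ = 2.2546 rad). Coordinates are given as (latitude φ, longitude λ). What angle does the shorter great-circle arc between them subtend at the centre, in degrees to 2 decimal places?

Let φ₁ = -1.1358 rad, φ₂ = -1.1641 rad, and Δλ = -1.1320 rad.
cos c = sin φ₁ sin φ₂ + cos φ₁ cos φ₂ cos Δλ = (-0.9069)(-0.9184) + (0.4214)(0.3956)(0.4249) = 0.90372,
so c = arccos(0.90372) = 0.44240 rad.
So the angular separation is 25.35°.

25.35°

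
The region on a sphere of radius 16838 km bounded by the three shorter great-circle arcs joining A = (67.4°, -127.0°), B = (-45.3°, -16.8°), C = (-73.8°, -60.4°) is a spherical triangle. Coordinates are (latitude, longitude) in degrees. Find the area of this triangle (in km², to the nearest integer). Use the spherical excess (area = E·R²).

517158632 km²

Side lengths (central angles): a = 0.6011, b = 2.5754, c = 2.4182 rad; semiperimeter s = 2.7974.
By l'Huilier's theorem, tan(E/4) = √[tan(s/2) tan((s−a)/2) tan((s−b)/2) tan((s−c)/2)], giving spherical excess E = 1.8241 rad.
Area = E·R² = 1.8241 × (16838)² ≈ 517158632 km².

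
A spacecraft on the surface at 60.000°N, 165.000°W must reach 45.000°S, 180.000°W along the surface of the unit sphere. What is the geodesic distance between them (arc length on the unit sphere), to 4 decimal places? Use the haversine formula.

1.8451

In radians: φ₁ = 1.0472, φ₂ = -0.7854, Δλ = -15.000° = -0.2618 rad.
Haversine: a = sin²(Δφ/2) + cos φ₁ cos φ₂ sin²(Δλ/2) = 0.6294 + (0.5000)(0.7071)(0.0170) = 0.63543.
Central angle c = 2·arcsin(√a) = 1.84509 rad.
On the unit sphere the arc length equals the central angle: 1.8451.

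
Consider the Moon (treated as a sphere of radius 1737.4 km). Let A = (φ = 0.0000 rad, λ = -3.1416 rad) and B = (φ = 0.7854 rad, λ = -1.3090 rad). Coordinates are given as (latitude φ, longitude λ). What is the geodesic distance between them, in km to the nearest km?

3049 km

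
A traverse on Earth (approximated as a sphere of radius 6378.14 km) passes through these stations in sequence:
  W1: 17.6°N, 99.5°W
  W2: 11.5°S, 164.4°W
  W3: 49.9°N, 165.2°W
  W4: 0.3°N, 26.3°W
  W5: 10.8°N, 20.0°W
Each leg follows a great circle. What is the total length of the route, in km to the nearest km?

Leg W1→W2: central angle 1.2282 rad, distance 7833.6 km.
Leg W2→W3: central angle 1.0717 rad, distance 6835.5 km.
Leg W3→W4: central angle 2.0730 rad, distance 13222.0 km.
Leg W4→W5: central angle 0.2134 rad, distance 1360.9 km.
Total: 7833.6 + 6835.5 + 13222.0 + 1360.9 ≈ 29252 km.

29252 km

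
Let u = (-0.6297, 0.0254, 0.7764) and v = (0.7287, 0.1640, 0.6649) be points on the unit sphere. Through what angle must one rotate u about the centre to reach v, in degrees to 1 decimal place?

86.5°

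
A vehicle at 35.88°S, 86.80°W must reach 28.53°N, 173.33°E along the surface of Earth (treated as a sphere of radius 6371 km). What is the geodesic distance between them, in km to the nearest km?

Let φ₁ = -0.6262 rad, φ₂ = 0.4979 rad, and Δλ = -1.7431 rad.
cos c = sin φ₁ sin φ₂ + cos φ₁ cos φ₂ cos Δλ = (-0.5861)(0.4776) + (0.8102)(0.8786)(-0.1714) = -0.40195,
so c = arccos(-0.40195) = 1.98444 rad.
Distance = R·c = 6371 × 1.9844 ≈ 12643 km.

12643 km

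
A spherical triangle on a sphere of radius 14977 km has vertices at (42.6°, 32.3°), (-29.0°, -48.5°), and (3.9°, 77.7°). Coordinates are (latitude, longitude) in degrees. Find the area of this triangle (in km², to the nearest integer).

321606106 km²

Side lengths (central angles): a = 2.1512, b = 0.9744, c = 1.7980 rad; semiperimeter s = 2.4618.
By l'Huilier's theorem, tan(E/4) = √[tan(s/2) tan((s−a)/2) tan((s−b)/2) tan((s−c)/2)], giving spherical excess E = 1.4338 rad.
Area = E·R² = 1.4338 × (14977)² ≈ 321606106 km².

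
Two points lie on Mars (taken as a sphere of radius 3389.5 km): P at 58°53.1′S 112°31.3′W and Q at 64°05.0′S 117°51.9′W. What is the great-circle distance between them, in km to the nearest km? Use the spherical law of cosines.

342 km

Let φ₁ = -1.0277 rad, φ₂ = -1.1185 rad, and Δλ = -0.0933 rad.
cos c = sin φ₁ sin φ₂ + cos φ₁ cos φ₂ cos Δλ = (-0.8561)(-0.8994) + (0.5168)(0.4371)(0.9957) = 0.99491,
so c = arccos(0.99491) = 0.10098 rad.
Distance = R·c = 3389.5 × 0.1010 ≈ 342 km.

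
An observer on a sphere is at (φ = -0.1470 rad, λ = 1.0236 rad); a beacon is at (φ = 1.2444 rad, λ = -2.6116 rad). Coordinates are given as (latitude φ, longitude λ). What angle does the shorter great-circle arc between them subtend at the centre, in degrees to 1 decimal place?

114.7°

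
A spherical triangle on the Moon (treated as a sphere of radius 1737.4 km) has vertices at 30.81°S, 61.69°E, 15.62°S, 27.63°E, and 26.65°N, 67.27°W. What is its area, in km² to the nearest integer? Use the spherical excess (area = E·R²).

Side lengths (central angles): a = 1.7663, b = 2.3637, c = 0.6038 rad; semiperimeter s = 2.3669.
By l'Huilier's theorem, tan(E/4) = √[tan(s/2) tan((s−a)/2) tan((s−b)/2) tan((s−c)/2)], giving spherical excess E = 0.1541 rad.
Area = E·R² = 0.1541 × (1737.4)² ≈ 465173 km².

465173 km²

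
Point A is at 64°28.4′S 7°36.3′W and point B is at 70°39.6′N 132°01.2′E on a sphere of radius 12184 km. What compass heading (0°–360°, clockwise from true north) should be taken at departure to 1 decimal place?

50.2°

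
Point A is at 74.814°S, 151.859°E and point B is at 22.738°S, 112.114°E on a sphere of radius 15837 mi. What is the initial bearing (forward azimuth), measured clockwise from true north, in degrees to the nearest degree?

315°

With φ₁ = -1.3058, φ₂ = -0.3969, Δλ = -0.6937 rad, the forward-azimuth formula gives
θ = atan2( sin Δλ cos φ₂ , cos φ₁ sin φ₂ − sin φ₁ cos φ₂ cos Δλ ) = atan2(-0.5897, 0.5831) = -45.32°.
Adding 360° brings this into [0°, 360°): 315°.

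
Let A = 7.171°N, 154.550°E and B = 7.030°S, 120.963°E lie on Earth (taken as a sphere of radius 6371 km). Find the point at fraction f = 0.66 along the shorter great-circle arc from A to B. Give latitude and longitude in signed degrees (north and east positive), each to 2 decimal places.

-2.23°, 132.41°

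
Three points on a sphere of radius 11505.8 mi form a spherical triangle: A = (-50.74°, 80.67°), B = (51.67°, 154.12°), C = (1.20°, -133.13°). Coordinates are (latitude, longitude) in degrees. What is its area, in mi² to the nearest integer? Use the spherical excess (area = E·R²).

357569267 mi²

Side lengths (central angles): a = 1.3691, b = 2.1436, c = 2.0893 rad; semiperimeter s = 2.8010.
By l'Huilier's theorem, tan(E/4) = √[tan(s/2) tan((s−a)/2) tan((s−b)/2) tan((s−c)/2)], giving spherical excess E = 2.7010 rad.
Area = E·R² = 2.7010 × (11505.8)² ≈ 357569267 mi².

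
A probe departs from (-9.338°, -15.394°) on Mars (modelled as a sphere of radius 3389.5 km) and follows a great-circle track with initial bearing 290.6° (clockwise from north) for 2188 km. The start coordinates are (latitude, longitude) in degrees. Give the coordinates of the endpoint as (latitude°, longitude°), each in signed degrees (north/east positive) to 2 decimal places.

Angular distance δ = d/R = 2188/3389.5 = 0.64552 rad; initial bearing θ = 5.0719 rad.
sin φ₂ = sin φ₁ cos δ + cos φ₁ sin δ cos θ = (-0.1623)(0.7988) + (0.9867)(0.6016)(0.3518) = 0.0793, so φ₂ = 4.55°.
Δλ = atan2(sin θ sin δ cos φ₁, cos δ − sin φ₁ sin φ₂) = atan2(-0.5557, 0.8116) = -34.397°.
λ₂ = -15.394° − 34.397° = -49.79°.

4.55°, -49.79°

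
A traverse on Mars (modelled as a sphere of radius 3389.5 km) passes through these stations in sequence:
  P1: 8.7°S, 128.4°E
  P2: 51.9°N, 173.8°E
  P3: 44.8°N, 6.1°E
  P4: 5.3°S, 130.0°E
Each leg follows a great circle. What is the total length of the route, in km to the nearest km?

16093 km

Leg P1→P2: central angle 1.2564 rad, distance 4258.6 km.
Leg P2→P3: central angle 1.4437 rad, distance 4893.5 km.
Leg P3→P4: central angle 2.0478 rad, distance 6941.2 km.
Total: 4258.6 + 4893.5 + 6941.2 ≈ 16093 km.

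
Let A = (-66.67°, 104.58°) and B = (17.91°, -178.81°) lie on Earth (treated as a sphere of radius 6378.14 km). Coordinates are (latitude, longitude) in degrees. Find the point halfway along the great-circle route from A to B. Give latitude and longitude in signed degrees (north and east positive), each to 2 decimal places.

-28.77°, 160.92°

The central angle between A and B is δ = 1.7672 rad.
With f = 0.5, the slerp weights are sin((1−f)δ)/sin δ = 0.7882 and sin(fδ)/sin δ = 0.7882.
Weighted sum of the unit vectors: (0.7882)·(-0.0997,0.3833,-0.9182) + (0.7882)·(-0.9513,-0.0198,0.3075) = (-0.8284, 0.2865, -0.4813).
Converting back: φ = atan2(z, √(x²+y²)) = -28.77°, λ = atan2(y, x) = 160.92°.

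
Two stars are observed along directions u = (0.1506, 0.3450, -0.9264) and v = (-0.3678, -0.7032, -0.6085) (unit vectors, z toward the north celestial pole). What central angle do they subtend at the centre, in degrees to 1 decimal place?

u·v = 0.2657; |u| = 1.0000, |v| = 1.0000.
cos θ = (u·v)/(|u||v|) = 0.2657, so θ = 74.6°.

74.6°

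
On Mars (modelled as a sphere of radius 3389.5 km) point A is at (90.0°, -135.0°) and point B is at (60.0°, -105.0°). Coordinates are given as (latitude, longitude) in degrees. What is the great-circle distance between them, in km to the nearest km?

With latitudes φ₁ = 90.000°, φ₂ = 60.000° and longitude difference Δλ = 30.000°:
cos c = sin φ₁ sin φ₂ + cos φ₁ cos φ₂ cos Δλ = (1.0000)(0.8660) + (0.0000)(0.5000)(0.8660) = 0.86603,
so c = arccos(0.86603) = 0.52360 rad.
Distance = R·c = 3389.5 × 0.5236 ≈ 1775 km.

1775 km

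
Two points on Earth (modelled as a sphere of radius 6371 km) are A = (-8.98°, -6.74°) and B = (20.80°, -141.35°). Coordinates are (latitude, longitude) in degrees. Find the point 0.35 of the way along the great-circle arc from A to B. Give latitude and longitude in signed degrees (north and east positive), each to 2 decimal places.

8.45°, -50.73°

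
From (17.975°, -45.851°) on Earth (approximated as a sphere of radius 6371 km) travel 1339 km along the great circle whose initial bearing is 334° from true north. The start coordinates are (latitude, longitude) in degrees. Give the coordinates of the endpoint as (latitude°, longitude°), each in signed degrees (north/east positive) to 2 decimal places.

28.70°, -51.84°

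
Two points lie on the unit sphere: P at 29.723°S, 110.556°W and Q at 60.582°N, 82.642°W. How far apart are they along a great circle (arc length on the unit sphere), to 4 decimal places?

Let φ₁ = -0.5188 rad, φ₂ = 1.0574 rad, and Δλ = 0.4872 rad.
cos c = sin φ₁ sin φ₂ + cos φ₁ cos φ₂ cos Δλ = (-0.4958)(0.8711) + (0.8684)(0.4912)(0.8837) = -0.05495,
so c = arccos(-0.05495) = 1.62578 rad.
On the unit sphere the arc length equals the central angle: 1.6258.

1.6258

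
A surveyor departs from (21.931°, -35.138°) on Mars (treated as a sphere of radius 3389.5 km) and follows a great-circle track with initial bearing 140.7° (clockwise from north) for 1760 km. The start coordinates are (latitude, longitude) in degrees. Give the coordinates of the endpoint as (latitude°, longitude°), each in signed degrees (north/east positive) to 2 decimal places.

-1.83°, -16.81°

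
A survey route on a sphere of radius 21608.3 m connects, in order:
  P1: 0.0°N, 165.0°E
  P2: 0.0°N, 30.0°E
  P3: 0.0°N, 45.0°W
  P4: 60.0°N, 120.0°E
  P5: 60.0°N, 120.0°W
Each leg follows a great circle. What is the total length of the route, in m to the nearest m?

Leg P1→P2: central angle 2.3562 rad, distance 50913.4 m.
Leg P2→P3: central angle 1.3090 rad, distance 28285.2 m.
Leg P3→P4: central angle 2.0748 rad, distance 44833.6 m.
Leg P4→P5: central angle 0.8957 rad, distance 19353.8 m.
Total: 50913.4 + 28285.2 + 44833.6 + 19353.8 ≈ 143386 m.

143386 m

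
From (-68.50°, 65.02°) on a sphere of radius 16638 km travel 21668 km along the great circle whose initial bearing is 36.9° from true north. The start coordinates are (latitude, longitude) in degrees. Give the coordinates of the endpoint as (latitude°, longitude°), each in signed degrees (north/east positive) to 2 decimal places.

2.05°, 100.42°

Angular distance δ = d/R = 21668/16638 = 1.30232 rad; initial bearing θ = 0.6440 rad.
sin φ₂ = sin φ₁ cos δ + cos φ₁ sin δ cos θ = (-0.9304)(0.2653) + (0.3665)(0.9642)(0.7997) = 0.0358, so φ₂ = 2.05°.
Δλ = atan2(sin θ sin δ cos φ₁, cos δ − sin φ₁ sin φ₂) = atan2(0.2122, 0.2986) = 35.400°.
λ₂ = 65.020° + 35.400° = 100.42°.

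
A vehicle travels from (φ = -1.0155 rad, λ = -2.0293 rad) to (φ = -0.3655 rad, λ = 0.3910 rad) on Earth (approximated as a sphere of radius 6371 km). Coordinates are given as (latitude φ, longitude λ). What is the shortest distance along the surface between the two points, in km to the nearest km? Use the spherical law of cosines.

10429 km

Let φ₁ = -1.0155 rad, φ₂ = -0.3655 rad, and Δλ = 2.4203 rad.
cos c = sin φ₁ sin φ₂ + cos φ₁ cos φ₂ cos Δλ = (-0.8497)(-0.3574) + (0.5272)(0.9339)(-0.7510) = -0.06604,
so c = arccos(-0.06604) = 1.63688 rad.
Distance = R·c = 6371 × 1.6369 ≈ 10429 km.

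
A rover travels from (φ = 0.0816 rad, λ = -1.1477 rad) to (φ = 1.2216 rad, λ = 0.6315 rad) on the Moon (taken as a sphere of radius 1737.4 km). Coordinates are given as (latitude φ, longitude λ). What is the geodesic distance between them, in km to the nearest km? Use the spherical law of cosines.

In radians: φ₁ = 0.0816, φ₂ = 1.2216, Δλ = 101.941° = 1.7792 rad.
cos c = sin φ₁ sin φ₂ + cos φ₁ cos φ₂ cos Δλ = (0.0815)(0.9396) + (0.9967)(0.3421)(-0.2069) = 0.00604,
so c = arccos(0.00604) = 1.56476 rad.
Distance = R·c = 1737.4 × 1.5648 ≈ 2719 km.

2719 km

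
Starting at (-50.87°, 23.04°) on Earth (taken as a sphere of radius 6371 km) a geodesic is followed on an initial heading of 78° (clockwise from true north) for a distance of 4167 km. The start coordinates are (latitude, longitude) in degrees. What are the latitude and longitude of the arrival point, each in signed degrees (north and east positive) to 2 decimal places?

Angular distance δ = d/R = 4167/6371 = 0.65406 rad; initial bearing θ = 1.3614 rad.
sin φ₂ = sin φ₁ cos δ + cos φ₁ sin δ cos θ = (-0.7757)(0.7936) + (0.6311)(0.6084)(0.2079) = -0.5358, so φ₂ = -32.40°.
Δλ = atan2(sin θ sin δ cos φ₁, cos δ − sin φ₁ sin φ₂) = atan2(0.3756, 0.3780) = 44.815°.
λ₂ = 23.040° + 44.815° = 67.86°.

-32.40°, 67.86°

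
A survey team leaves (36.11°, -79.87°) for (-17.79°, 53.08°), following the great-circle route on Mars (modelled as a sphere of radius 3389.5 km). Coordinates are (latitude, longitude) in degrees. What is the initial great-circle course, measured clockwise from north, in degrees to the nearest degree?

79°

Δλ = 132.950° = 2.3204 rad.
y = sin Δλ · cos φ₂ = (0.7319)(0.9522) = 0.6969
x = cos φ₁ sin φ₂ − sin φ₁ cos φ₂ cos Δλ = (0.8079)(-0.3055) − (0.5893)(0.9522)(-0.6814) = 0.1355
θ = atan2(y, x) = 79.00°, so the bearing is 79°.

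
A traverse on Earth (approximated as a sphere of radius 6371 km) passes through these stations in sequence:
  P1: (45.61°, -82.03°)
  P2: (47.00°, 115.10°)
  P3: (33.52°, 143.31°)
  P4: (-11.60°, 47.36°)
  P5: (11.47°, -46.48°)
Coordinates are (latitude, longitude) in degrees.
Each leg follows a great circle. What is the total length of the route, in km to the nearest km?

34319 km

Leg P1→P2: central angle 1.5040 rad, distance 9582.3 km.
Leg P2→P3: central angle 0.4396 rad, distance 2800.8 km.
Leg P3→P4: central angle 1.7678 rad, distance 11262.4 km.
Leg P4→P5: central angle 1.6753 rad, distance 10673.1 km.
Total: 9582.3 + 2800.8 + 11262.4 + 10673.1 ≈ 34319 km.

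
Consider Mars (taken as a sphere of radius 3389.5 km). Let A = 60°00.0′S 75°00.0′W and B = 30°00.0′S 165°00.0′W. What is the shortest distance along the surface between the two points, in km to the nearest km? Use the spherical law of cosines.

3806 km

With latitudes φ₁ = -60.000°, φ₂ = -30.000° and longitude difference Δλ = -90.000°:
cos c = sin φ₁ sin φ₂ + cos φ₁ cos φ₂ cos Δλ = (-0.8660)(-0.5000) + (0.5000)(0.8660)(0.0000) = 0.43301,
so c = arccos(0.43301) = 1.12296 rad.
Distance = R·c = 3389.5 × 1.1230 ≈ 3806 km.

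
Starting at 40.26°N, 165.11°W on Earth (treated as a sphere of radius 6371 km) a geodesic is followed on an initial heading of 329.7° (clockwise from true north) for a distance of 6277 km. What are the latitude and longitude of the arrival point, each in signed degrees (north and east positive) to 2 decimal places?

Angular distance δ = d/R = 6277/6371 = 0.98525 rad; initial bearing θ = 5.7544 rad.
sin φ₂ = sin φ₁ cos δ + cos φ₁ sin δ cos θ = (0.6463)(0.5527) + (0.7631)(0.8334)(0.8634) = 0.9063, so φ₂ = 64.99°.
Δλ = atan2(sin θ sin δ cos φ₁, cos δ − sin φ₁ sin φ₂) = atan2(-0.3209, -0.0330) = -95.876°.
λ₂ = -165.110° − 95.876° = -260.99° → 99.01° after wrapping to (−180°, 180°].

64.99°, 99.01°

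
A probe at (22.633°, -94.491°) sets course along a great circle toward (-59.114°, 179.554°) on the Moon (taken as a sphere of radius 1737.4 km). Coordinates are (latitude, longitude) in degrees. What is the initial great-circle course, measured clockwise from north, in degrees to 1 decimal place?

212.4°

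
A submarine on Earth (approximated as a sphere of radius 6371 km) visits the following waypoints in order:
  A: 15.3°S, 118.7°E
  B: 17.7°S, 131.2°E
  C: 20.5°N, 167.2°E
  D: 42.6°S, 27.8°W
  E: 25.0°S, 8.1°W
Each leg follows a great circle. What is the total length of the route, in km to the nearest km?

Leg A→B: central angle 0.2133 rad, distance 1358.8 km.
Leg B→C: central angle 0.9079 rad, distance 5784.0 km.
Leg C→D: central angle 2.6976 rad, distance 17186.3 km.
Leg D→E: central angle 0.4174 rad, distance 2659.3 km.
Total: 1358.8 + 5784.0 + 17186.3 + 2659.3 ≈ 26988 km.

26988 km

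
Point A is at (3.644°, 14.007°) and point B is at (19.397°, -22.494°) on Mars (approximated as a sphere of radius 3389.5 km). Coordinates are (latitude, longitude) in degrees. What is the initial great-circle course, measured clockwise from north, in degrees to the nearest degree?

297°

With φ₁ = 0.0636, φ₂ = 0.3385, Δλ = -0.6371 rad, the forward-azimuth formula gives
θ = atan2( sin Δλ cos φ₂ , cos φ₁ sin φ₂ − sin φ₁ cos φ₂ cos Δλ ) = atan2(-0.5611, 0.2833) = -63.21°.
Adding 360° brings this into [0°, 360°): 297°.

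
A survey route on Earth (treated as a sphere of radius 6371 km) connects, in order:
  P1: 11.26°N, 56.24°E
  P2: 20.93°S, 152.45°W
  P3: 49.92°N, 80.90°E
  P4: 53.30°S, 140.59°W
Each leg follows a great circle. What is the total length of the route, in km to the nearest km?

48309 km

Leg P1→P2: central angle 2.6328 rad, distance 16773.5 km.
Leg P2→P3: central angle 2.2553 rad, distance 14368.7 km.
Leg P3→P4: central angle 2.6945 rad, distance 17166.6 km.
Total: 16773.5 + 14368.7 + 17166.6 ≈ 48309 km.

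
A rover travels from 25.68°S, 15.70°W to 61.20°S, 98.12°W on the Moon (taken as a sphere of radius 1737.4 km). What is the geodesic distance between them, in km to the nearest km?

1943 km

In radians: φ₁ = -0.4482, φ₂ = -1.0681, Δλ = -82.420° = -1.4385 rad.
cos c = sin φ₁ sin φ₂ + cos φ₁ cos φ₂ cos Δλ = (-0.4333)(-0.8763) + (0.9012)(0.4818)(0.1319) = 0.43701,
so c = arccos(0.43701) = 1.11852 rad.
Distance = R·c = 1737.4 × 1.1185 ≈ 1943 km.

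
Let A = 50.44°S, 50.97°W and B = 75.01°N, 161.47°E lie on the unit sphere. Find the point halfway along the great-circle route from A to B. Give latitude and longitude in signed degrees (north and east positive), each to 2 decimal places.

The central angle between A and B is δ = 2.6546 rad.
With f = 0.5, the slerp weights are sin((1−f)δ)/sin δ = 2.0739 and sin(fδ)/sin δ = 2.0739.
Weighted sum of the unit vectors: (2.0739)·(0.4011,-0.4947,-0.7710) + (2.0739)·(-0.2452,0.0822,0.9660) = (0.3232, -0.8556, 0.4044).
Converting back: φ = atan2(z, √(x²+y²)) = 23.86°, λ = atan2(y, x) = -69.31°.

23.86°, -69.31°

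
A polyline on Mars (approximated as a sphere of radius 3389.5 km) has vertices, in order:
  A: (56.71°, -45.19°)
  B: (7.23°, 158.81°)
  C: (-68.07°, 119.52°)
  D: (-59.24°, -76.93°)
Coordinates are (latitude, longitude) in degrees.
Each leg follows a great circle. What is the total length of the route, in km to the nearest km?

14519 km

Leg A→B: central angle 1.9739 rad, distance 6690.4 km.
Leg B→C: central angle 1.4000 rad, distance 4745.2 km.
Leg C→D: central angle 0.9097 rad, distance 3083.6 km.
Total: 6690.4 + 4745.2 + 3083.6 ≈ 14519 km.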